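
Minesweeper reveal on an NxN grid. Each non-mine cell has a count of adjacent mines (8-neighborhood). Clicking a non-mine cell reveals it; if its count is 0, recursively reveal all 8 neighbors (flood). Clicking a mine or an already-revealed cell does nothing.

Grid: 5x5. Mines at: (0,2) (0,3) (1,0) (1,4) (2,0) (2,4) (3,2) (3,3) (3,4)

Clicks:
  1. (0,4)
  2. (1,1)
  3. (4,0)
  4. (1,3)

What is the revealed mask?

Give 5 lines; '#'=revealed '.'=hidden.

Click 1 (0,4) count=2: revealed 1 new [(0,4)] -> total=1
Click 2 (1,1) count=3: revealed 1 new [(1,1)] -> total=2
Click 3 (4,0) count=0: revealed 4 new [(3,0) (3,1) (4,0) (4,1)] -> total=6
Click 4 (1,3) count=4: revealed 1 new [(1,3)] -> total=7

Answer: ....#
.#.#.
.....
##...
##...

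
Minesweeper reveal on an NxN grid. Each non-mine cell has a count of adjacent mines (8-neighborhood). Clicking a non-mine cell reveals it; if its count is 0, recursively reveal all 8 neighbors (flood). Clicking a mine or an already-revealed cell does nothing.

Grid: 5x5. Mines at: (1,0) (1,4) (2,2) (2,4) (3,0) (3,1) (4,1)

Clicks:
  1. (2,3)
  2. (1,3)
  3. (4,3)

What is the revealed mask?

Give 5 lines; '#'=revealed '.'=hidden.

Answer: .....
...#.
...#.
..###
..###

Derivation:
Click 1 (2,3) count=3: revealed 1 new [(2,3)] -> total=1
Click 2 (1,3) count=3: revealed 1 new [(1,3)] -> total=2
Click 3 (4,3) count=0: revealed 6 new [(3,2) (3,3) (3,4) (4,2) (4,3) (4,4)] -> total=8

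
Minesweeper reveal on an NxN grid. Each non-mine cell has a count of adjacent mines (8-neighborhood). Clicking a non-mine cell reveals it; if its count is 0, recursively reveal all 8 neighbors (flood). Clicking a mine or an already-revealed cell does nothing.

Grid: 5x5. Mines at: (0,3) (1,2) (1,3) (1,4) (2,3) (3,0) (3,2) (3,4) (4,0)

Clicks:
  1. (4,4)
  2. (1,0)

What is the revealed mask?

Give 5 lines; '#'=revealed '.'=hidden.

Answer: ##...
##...
##...
.....
....#

Derivation:
Click 1 (4,4) count=1: revealed 1 new [(4,4)] -> total=1
Click 2 (1,0) count=0: revealed 6 new [(0,0) (0,1) (1,0) (1,1) (2,0) (2,1)] -> total=7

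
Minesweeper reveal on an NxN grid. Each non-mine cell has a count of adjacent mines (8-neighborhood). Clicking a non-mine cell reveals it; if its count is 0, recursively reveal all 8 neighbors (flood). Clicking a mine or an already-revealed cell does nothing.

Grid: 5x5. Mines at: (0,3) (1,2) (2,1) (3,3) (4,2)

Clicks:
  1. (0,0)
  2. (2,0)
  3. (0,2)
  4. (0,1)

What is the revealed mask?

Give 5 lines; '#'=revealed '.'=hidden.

Click 1 (0,0) count=0: revealed 4 new [(0,0) (0,1) (1,0) (1,1)] -> total=4
Click 2 (2,0) count=1: revealed 1 new [(2,0)] -> total=5
Click 3 (0,2) count=2: revealed 1 new [(0,2)] -> total=6
Click 4 (0,1) count=1: revealed 0 new [(none)] -> total=6

Answer: ###..
##...
#....
.....
.....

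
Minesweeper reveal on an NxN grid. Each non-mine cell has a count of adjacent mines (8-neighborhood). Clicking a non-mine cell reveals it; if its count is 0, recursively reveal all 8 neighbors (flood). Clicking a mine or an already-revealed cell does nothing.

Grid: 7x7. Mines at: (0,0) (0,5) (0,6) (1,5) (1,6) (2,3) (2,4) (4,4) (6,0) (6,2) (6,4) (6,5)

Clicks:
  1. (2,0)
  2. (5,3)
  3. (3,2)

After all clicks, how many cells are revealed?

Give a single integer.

Click 1 (2,0) count=0: revealed 18 new [(1,0) (1,1) (1,2) (2,0) (2,1) (2,2) (3,0) (3,1) (3,2) (3,3) (4,0) (4,1) (4,2) (4,3) (5,0) (5,1) (5,2) (5,3)] -> total=18
Click 2 (5,3) count=3: revealed 0 new [(none)] -> total=18
Click 3 (3,2) count=1: revealed 0 new [(none)] -> total=18

Answer: 18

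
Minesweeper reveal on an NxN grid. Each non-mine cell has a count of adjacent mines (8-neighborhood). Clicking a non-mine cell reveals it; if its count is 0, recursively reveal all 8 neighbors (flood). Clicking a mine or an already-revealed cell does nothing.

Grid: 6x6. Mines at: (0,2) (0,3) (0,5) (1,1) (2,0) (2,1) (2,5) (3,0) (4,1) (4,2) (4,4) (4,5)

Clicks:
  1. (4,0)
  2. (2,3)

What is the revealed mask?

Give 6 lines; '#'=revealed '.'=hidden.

Click 1 (4,0) count=2: revealed 1 new [(4,0)] -> total=1
Click 2 (2,3) count=0: revealed 9 new [(1,2) (1,3) (1,4) (2,2) (2,3) (2,4) (3,2) (3,3) (3,4)] -> total=10

Answer: ......
..###.
..###.
..###.
#.....
......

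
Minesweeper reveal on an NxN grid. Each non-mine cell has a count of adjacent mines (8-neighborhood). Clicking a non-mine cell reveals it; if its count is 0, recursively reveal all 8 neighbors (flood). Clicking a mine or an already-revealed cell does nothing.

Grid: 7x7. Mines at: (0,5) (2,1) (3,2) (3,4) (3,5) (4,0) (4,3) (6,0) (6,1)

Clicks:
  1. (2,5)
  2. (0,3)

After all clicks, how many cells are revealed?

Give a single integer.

Click 1 (2,5) count=2: revealed 1 new [(2,5)] -> total=1
Click 2 (0,3) count=0: revealed 13 new [(0,0) (0,1) (0,2) (0,3) (0,4) (1,0) (1,1) (1,2) (1,3) (1,4) (2,2) (2,3) (2,4)] -> total=14

Answer: 14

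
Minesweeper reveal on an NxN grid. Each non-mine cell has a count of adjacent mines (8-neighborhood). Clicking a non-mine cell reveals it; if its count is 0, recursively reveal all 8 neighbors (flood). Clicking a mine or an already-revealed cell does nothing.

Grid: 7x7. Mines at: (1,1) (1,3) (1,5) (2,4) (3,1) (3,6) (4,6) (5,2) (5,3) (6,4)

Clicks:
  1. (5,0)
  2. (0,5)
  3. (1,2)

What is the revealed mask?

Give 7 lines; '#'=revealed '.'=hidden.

Answer: .....#.
..#....
.......
.......
##.....
##.....
##.....

Derivation:
Click 1 (5,0) count=0: revealed 6 new [(4,0) (4,1) (5,0) (5,1) (6,0) (6,1)] -> total=6
Click 2 (0,5) count=1: revealed 1 new [(0,5)] -> total=7
Click 3 (1,2) count=2: revealed 1 new [(1,2)] -> total=8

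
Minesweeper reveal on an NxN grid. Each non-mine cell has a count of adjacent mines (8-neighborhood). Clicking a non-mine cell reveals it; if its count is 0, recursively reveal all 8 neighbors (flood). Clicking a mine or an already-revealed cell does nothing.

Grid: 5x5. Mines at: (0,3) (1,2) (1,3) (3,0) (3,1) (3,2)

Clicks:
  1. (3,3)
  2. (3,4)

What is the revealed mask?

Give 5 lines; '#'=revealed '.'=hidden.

Click 1 (3,3) count=1: revealed 1 new [(3,3)] -> total=1
Click 2 (3,4) count=0: revealed 5 new [(2,3) (2,4) (3,4) (4,3) (4,4)] -> total=6

Answer: .....
.....
...##
...##
...##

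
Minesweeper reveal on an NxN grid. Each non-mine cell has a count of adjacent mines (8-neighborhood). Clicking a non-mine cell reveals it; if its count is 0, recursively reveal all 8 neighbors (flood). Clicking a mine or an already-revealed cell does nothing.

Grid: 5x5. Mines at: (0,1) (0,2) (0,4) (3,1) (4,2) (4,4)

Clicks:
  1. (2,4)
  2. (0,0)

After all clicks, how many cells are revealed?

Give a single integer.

Answer: 10

Derivation:
Click 1 (2,4) count=0: revealed 9 new [(1,2) (1,3) (1,4) (2,2) (2,3) (2,4) (3,2) (3,3) (3,4)] -> total=9
Click 2 (0,0) count=1: revealed 1 new [(0,0)] -> total=10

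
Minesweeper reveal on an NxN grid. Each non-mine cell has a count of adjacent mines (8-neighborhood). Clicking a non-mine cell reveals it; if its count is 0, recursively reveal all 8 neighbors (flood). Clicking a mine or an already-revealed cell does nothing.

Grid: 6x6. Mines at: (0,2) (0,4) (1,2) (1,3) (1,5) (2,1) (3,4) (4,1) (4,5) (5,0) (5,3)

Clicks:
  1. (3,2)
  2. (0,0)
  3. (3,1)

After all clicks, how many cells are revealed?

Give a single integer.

Answer: 6

Derivation:
Click 1 (3,2) count=2: revealed 1 new [(3,2)] -> total=1
Click 2 (0,0) count=0: revealed 4 new [(0,0) (0,1) (1,0) (1,1)] -> total=5
Click 3 (3,1) count=2: revealed 1 new [(3,1)] -> total=6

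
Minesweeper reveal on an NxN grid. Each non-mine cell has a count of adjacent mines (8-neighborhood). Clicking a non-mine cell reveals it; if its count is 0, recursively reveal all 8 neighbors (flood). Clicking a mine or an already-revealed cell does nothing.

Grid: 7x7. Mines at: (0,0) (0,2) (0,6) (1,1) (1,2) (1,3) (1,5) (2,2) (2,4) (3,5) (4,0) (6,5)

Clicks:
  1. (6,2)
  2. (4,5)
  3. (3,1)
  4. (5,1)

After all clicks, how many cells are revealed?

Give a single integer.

Click 1 (6,2) count=0: revealed 18 new [(3,1) (3,2) (3,3) (3,4) (4,1) (4,2) (4,3) (4,4) (5,0) (5,1) (5,2) (5,3) (5,4) (6,0) (6,1) (6,2) (6,3) (6,4)] -> total=18
Click 2 (4,5) count=1: revealed 1 new [(4,5)] -> total=19
Click 3 (3,1) count=2: revealed 0 new [(none)] -> total=19
Click 4 (5,1) count=1: revealed 0 new [(none)] -> total=19

Answer: 19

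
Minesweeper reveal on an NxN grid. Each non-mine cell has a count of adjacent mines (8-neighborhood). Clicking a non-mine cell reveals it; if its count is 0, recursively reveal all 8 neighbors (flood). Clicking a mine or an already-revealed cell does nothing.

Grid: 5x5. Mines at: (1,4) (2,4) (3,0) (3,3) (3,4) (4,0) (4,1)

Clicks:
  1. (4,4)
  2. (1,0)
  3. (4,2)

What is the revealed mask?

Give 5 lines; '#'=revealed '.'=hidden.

Click 1 (4,4) count=2: revealed 1 new [(4,4)] -> total=1
Click 2 (1,0) count=0: revealed 12 new [(0,0) (0,1) (0,2) (0,3) (1,0) (1,1) (1,2) (1,3) (2,0) (2,1) (2,2) (2,3)] -> total=13
Click 3 (4,2) count=2: revealed 1 new [(4,2)] -> total=14

Answer: ####.
####.
####.
.....
..#.#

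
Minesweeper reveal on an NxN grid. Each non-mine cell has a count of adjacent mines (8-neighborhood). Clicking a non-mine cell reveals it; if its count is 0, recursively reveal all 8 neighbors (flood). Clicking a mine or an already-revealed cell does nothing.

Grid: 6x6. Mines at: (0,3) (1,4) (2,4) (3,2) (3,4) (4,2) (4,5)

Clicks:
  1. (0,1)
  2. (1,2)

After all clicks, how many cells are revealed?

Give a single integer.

Click 1 (0,1) count=0: revealed 15 new [(0,0) (0,1) (0,2) (1,0) (1,1) (1,2) (2,0) (2,1) (2,2) (3,0) (3,1) (4,0) (4,1) (5,0) (5,1)] -> total=15
Click 2 (1,2) count=1: revealed 0 new [(none)] -> total=15

Answer: 15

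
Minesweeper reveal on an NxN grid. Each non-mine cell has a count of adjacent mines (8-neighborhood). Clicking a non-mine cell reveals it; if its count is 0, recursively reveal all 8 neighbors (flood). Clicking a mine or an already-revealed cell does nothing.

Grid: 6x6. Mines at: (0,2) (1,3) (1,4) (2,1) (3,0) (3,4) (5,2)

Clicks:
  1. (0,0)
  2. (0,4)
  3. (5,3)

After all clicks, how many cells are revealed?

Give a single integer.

Click 1 (0,0) count=0: revealed 4 new [(0,0) (0,1) (1,0) (1,1)] -> total=4
Click 2 (0,4) count=2: revealed 1 new [(0,4)] -> total=5
Click 3 (5,3) count=1: revealed 1 new [(5,3)] -> total=6

Answer: 6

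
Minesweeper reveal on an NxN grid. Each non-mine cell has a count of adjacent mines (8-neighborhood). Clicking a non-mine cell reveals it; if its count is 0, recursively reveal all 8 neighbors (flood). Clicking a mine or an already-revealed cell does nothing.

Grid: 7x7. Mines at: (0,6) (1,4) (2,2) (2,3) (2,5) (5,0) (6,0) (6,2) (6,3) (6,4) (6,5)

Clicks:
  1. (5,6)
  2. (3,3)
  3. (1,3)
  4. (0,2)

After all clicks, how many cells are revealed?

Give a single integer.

Click 1 (5,6) count=1: revealed 1 new [(5,6)] -> total=1
Click 2 (3,3) count=2: revealed 1 new [(3,3)] -> total=2
Click 3 (1,3) count=3: revealed 1 new [(1,3)] -> total=3
Click 4 (0,2) count=0: revealed 13 new [(0,0) (0,1) (0,2) (0,3) (1,0) (1,1) (1,2) (2,0) (2,1) (3,0) (3,1) (4,0) (4,1)] -> total=16

Answer: 16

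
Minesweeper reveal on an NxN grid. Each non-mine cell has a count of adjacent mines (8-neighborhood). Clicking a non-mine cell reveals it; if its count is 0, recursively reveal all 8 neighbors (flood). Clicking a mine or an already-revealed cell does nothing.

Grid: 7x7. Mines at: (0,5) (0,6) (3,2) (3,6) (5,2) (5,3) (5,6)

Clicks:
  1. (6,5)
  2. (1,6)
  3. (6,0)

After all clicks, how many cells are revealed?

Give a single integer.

Answer: 33

Derivation:
Click 1 (6,5) count=1: revealed 1 new [(6,5)] -> total=1
Click 2 (1,6) count=2: revealed 1 new [(1,6)] -> total=2
Click 3 (6,0) count=0: revealed 31 new [(0,0) (0,1) (0,2) (0,3) (0,4) (1,0) (1,1) (1,2) (1,3) (1,4) (1,5) (2,0) (2,1) (2,2) (2,3) (2,4) (2,5) (3,0) (3,1) (3,3) (3,4) (3,5) (4,0) (4,1) (4,3) (4,4) (4,5) (5,0) (5,1) (6,0) (6,1)] -> total=33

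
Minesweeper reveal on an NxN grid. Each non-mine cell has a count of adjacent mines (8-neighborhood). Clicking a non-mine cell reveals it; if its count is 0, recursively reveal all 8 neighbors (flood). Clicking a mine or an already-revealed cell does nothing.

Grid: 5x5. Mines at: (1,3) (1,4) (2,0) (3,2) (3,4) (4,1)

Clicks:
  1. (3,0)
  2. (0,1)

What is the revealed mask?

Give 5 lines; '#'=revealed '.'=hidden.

Click 1 (3,0) count=2: revealed 1 new [(3,0)] -> total=1
Click 2 (0,1) count=0: revealed 6 new [(0,0) (0,1) (0,2) (1,0) (1,1) (1,2)] -> total=7

Answer: ###..
###..
.....
#....
.....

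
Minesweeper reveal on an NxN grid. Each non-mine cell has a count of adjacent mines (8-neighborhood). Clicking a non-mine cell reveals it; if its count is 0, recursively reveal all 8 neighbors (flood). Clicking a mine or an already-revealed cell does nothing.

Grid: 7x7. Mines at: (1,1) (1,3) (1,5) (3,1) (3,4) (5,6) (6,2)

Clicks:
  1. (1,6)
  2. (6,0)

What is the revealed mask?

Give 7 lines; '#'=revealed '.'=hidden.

Answer: .......
......#
.......
.......
##.....
##.....
##.....

Derivation:
Click 1 (1,6) count=1: revealed 1 new [(1,6)] -> total=1
Click 2 (6,0) count=0: revealed 6 new [(4,0) (4,1) (5,0) (5,1) (6,0) (6,1)] -> total=7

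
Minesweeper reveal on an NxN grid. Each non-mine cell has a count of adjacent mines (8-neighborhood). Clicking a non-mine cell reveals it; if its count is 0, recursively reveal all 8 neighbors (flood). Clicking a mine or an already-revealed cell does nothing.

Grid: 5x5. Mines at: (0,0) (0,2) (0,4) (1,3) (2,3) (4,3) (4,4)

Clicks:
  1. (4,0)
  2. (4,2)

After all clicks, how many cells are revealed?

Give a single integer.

Answer: 12

Derivation:
Click 1 (4,0) count=0: revealed 12 new [(1,0) (1,1) (1,2) (2,0) (2,1) (2,2) (3,0) (3,1) (3,2) (4,0) (4,1) (4,2)] -> total=12
Click 2 (4,2) count=1: revealed 0 new [(none)] -> total=12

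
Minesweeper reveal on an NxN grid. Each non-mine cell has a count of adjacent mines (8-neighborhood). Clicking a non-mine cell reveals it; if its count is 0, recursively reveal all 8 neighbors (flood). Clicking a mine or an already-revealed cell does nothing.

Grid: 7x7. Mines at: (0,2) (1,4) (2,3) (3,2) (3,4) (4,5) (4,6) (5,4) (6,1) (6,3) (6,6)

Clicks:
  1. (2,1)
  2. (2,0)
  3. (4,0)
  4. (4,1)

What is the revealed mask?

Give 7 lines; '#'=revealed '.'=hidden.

Click 1 (2,1) count=1: revealed 1 new [(2,1)] -> total=1
Click 2 (2,0) count=0: revealed 11 new [(0,0) (0,1) (1,0) (1,1) (2,0) (3,0) (3,1) (4,0) (4,1) (5,0) (5,1)] -> total=12
Click 3 (4,0) count=0: revealed 0 new [(none)] -> total=12
Click 4 (4,1) count=1: revealed 0 new [(none)] -> total=12

Answer: ##.....
##.....
##.....
##.....
##.....
##.....
.......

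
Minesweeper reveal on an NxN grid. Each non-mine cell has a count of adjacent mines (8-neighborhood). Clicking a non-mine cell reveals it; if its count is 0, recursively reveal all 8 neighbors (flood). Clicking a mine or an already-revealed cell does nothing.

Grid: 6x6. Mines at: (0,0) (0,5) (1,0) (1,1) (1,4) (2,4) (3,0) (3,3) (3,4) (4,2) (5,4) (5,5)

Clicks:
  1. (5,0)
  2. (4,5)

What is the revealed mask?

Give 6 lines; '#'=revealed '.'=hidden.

Click 1 (5,0) count=0: revealed 4 new [(4,0) (4,1) (5,0) (5,1)] -> total=4
Click 2 (4,5) count=3: revealed 1 new [(4,5)] -> total=5

Answer: ......
......
......
......
##...#
##....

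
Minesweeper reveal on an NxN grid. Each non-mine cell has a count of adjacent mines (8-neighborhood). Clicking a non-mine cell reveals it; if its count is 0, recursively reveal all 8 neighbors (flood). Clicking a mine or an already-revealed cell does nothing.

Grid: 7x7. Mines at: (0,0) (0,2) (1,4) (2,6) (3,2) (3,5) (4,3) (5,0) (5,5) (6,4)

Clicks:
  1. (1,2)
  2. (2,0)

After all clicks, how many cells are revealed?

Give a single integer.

Click 1 (1,2) count=1: revealed 1 new [(1,2)] -> total=1
Click 2 (2,0) count=0: revealed 8 new [(1,0) (1,1) (2,0) (2,1) (3,0) (3,1) (4,0) (4,1)] -> total=9

Answer: 9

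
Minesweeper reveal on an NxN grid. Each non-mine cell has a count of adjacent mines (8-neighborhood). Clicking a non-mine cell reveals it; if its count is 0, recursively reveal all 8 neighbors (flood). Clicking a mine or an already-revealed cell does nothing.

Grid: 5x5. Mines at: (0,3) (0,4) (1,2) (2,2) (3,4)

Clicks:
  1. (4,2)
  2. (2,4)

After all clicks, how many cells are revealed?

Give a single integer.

Click 1 (4,2) count=0: revealed 14 new [(0,0) (0,1) (1,0) (1,1) (2,0) (2,1) (3,0) (3,1) (3,2) (3,3) (4,0) (4,1) (4,2) (4,3)] -> total=14
Click 2 (2,4) count=1: revealed 1 new [(2,4)] -> total=15

Answer: 15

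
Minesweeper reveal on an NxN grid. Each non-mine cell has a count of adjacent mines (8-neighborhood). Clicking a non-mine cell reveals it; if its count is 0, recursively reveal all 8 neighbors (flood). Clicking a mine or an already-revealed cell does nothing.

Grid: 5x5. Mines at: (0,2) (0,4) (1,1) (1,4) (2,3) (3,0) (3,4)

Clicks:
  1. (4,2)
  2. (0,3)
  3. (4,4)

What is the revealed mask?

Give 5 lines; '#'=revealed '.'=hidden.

Answer: ...#.
.....
.....
.###.
.####

Derivation:
Click 1 (4,2) count=0: revealed 6 new [(3,1) (3,2) (3,3) (4,1) (4,2) (4,3)] -> total=6
Click 2 (0,3) count=3: revealed 1 new [(0,3)] -> total=7
Click 3 (4,4) count=1: revealed 1 new [(4,4)] -> total=8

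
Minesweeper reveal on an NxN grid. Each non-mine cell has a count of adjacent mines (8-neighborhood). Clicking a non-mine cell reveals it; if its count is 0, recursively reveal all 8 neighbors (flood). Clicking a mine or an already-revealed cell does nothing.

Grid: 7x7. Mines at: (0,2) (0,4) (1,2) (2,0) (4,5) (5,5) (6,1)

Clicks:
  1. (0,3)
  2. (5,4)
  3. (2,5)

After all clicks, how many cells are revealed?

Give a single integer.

Click 1 (0,3) count=3: revealed 1 new [(0,3)] -> total=1
Click 2 (5,4) count=2: revealed 1 new [(5,4)] -> total=2
Click 3 (2,5) count=0: revealed 31 new [(0,5) (0,6) (1,3) (1,4) (1,5) (1,6) (2,1) (2,2) (2,3) (2,4) (2,5) (2,6) (3,0) (3,1) (3,2) (3,3) (3,4) (3,5) (3,6) (4,0) (4,1) (4,2) (4,3) (4,4) (5,0) (5,1) (5,2) (5,3) (6,2) (6,3) (6,4)] -> total=33

Answer: 33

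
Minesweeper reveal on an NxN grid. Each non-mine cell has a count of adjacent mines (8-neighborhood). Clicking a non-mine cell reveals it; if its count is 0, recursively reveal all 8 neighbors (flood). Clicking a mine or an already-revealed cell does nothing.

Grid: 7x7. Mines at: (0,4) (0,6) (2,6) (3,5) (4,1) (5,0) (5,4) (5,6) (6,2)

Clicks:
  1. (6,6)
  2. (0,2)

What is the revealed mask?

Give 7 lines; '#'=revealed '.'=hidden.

Answer: ####...
#####..
#####..
#####..
..###..
.......
......#

Derivation:
Click 1 (6,6) count=1: revealed 1 new [(6,6)] -> total=1
Click 2 (0,2) count=0: revealed 22 new [(0,0) (0,1) (0,2) (0,3) (1,0) (1,1) (1,2) (1,3) (1,4) (2,0) (2,1) (2,2) (2,3) (2,4) (3,0) (3,1) (3,2) (3,3) (3,4) (4,2) (4,3) (4,4)] -> total=23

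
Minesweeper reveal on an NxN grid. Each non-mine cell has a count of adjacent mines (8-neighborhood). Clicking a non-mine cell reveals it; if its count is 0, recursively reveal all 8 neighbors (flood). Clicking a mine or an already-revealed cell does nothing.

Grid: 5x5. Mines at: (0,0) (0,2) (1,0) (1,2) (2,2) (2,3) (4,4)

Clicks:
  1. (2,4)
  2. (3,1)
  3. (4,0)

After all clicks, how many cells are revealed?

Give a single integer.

Answer: 11

Derivation:
Click 1 (2,4) count=1: revealed 1 new [(2,4)] -> total=1
Click 2 (3,1) count=1: revealed 1 new [(3,1)] -> total=2
Click 3 (4,0) count=0: revealed 9 new [(2,0) (2,1) (3,0) (3,2) (3,3) (4,0) (4,1) (4,2) (4,3)] -> total=11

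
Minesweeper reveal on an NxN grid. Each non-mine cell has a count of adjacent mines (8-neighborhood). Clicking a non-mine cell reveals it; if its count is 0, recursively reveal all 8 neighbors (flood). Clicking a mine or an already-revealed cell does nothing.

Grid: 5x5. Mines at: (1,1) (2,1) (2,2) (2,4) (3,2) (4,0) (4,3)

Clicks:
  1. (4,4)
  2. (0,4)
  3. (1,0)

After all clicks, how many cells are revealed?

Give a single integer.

Answer: 8

Derivation:
Click 1 (4,4) count=1: revealed 1 new [(4,4)] -> total=1
Click 2 (0,4) count=0: revealed 6 new [(0,2) (0,3) (0,4) (1,2) (1,3) (1,4)] -> total=7
Click 3 (1,0) count=2: revealed 1 new [(1,0)] -> total=8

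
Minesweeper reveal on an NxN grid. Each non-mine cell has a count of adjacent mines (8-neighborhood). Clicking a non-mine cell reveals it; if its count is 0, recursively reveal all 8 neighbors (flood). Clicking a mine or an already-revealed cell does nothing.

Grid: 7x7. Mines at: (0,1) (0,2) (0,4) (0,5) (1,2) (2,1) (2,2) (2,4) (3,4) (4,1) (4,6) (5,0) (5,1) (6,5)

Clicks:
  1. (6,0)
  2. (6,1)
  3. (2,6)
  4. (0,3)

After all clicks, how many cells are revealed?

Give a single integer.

Click 1 (6,0) count=2: revealed 1 new [(6,0)] -> total=1
Click 2 (6,1) count=2: revealed 1 new [(6,1)] -> total=2
Click 3 (2,6) count=0: revealed 6 new [(1,5) (1,6) (2,5) (2,6) (3,5) (3,6)] -> total=8
Click 4 (0,3) count=3: revealed 1 new [(0,3)] -> total=9

Answer: 9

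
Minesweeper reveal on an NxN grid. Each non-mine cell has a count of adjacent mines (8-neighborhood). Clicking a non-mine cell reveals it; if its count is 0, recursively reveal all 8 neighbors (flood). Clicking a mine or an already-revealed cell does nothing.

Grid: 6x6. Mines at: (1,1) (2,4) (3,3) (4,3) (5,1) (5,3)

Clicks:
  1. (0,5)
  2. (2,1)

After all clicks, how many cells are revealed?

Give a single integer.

Answer: 9

Derivation:
Click 1 (0,5) count=0: revealed 8 new [(0,2) (0,3) (0,4) (0,5) (1,2) (1,3) (1,4) (1,5)] -> total=8
Click 2 (2,1) count=1: revealed 1 new [(2,1)] -> total=9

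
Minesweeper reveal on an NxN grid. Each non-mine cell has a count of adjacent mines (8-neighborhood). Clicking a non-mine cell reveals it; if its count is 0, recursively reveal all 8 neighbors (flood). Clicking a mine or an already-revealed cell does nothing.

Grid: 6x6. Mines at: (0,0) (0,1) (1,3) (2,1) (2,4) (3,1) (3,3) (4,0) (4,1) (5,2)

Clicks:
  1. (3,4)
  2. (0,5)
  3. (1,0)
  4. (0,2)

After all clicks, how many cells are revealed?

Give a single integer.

Click 1 (3,4) count=2: revealed 1 new [(3,4)] -> total=1
Click 2 (0,5) count=0: revealed 4 new [(0,4) (0,5) (1,4) (1,5)] -> total=5
Click 3 (1,0) count=3: revealed 1 new [(1,0)] -> total=6
Click 4 (0,2) count=2: revealed 1 new [(0,2)] -> total=7

Answer: 7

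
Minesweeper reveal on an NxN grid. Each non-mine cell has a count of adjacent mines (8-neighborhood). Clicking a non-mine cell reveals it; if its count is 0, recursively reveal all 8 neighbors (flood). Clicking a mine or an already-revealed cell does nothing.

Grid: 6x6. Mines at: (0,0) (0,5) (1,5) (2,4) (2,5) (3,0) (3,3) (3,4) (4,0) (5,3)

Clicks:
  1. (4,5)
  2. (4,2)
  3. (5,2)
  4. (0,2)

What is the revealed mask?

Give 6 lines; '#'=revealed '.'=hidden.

Answer: .####.
.####.
.###..
......
..#..#
..#...

Derivation:
Click 1 (4,5) count=1: revealed 1 new [(4,5)] -> total=1
Click 2 (4,2) count=2: revealed 1 new [(4,2)] -> total=2
Click 3 (5,2) count=1: revealed 1 new [(5,2)] -> total=3
Click 4 (0,2) count=0: revealed 11 new [(0,1) (0,2) (0,3) (0,4) (1,1) (1,2) (1,3) (1,4) (2,1) (2,2) (2,3)] -> total=14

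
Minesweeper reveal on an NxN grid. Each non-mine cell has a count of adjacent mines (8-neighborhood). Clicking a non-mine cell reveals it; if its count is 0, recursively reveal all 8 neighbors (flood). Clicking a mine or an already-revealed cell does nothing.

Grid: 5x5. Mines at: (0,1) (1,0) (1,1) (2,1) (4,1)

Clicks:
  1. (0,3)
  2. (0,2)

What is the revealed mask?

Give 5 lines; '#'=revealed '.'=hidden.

Answer: ..###
..###
..###
..###
..###

Derivation:
Click 1 (0,3) count=0: revealed 15 new [(0,2) (0,3) (0,4) (1,2) (1,3) (1,4) (2,2) (2,3) (2,4) (3,2) (3,3) (3,4) (4,2) (4,3) (4,4)] -> total=15
Click 2 (0,2) count=2: revealed 0 new [(none)] -> total=15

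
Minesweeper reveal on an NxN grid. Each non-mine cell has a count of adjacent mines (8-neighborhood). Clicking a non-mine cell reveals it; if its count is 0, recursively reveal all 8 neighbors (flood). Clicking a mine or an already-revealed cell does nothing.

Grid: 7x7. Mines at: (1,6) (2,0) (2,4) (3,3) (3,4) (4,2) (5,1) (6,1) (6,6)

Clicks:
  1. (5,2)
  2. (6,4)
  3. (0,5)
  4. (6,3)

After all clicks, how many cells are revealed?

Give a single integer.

Answer: 12

Derivation:
Click 1 (5,2) count=3: revealed 1 new [(5,2)] -> total=1
Click 2 (6,4) count=0: revealed 10 new [(4,3) (4,4) (4,5) (5,3) (5,4) (5,5) (6,2) (6,3) (6,4) (6,5)] -> total=11
Click 3 (0,5) count=1: revealed 1 new [(0,5)] -> total=12
Click 4 (6,3) count=0: revealed 0 new [(none)] -> total=12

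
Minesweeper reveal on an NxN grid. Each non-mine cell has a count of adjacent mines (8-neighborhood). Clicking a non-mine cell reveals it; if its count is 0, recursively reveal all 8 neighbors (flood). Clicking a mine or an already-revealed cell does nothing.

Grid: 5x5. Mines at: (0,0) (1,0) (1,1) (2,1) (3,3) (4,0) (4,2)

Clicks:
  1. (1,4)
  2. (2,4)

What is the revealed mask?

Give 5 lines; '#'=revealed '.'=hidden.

Click 1 (1,4) count=0: revealed 9 new [(0,2) (0,3) (0,4) (1,2) (1,3) (1,4) (2,2) (2,3) (2,4)] -> total=9
Click 2 (2,4) count=1: revealed 0 new [(none)] -> total=9

Answer: ..###
..###
..###
.....
.....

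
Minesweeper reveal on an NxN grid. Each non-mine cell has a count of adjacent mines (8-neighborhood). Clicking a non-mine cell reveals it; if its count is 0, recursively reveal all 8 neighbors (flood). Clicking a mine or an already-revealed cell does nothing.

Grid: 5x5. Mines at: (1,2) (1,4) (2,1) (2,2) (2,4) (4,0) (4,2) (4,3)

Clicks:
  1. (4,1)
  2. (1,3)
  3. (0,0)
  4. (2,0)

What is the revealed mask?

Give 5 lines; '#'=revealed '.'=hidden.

Click 1 (4,1) count=2: revealed 1 new [(4,1)] -> total=1
Click 2 (1,3) count=4: revealed 1 new [(1,3)] -> total=2
Click 3 (0,0) count=0: revealed 4 new [(0,0) (0,1) (1,0) (1,1)] -> total=6
Click 4 (2,0) count=1: revealed 1 new [(2,0)] -> total=7

Answer: ##...
##.#.
#....
.....
.#...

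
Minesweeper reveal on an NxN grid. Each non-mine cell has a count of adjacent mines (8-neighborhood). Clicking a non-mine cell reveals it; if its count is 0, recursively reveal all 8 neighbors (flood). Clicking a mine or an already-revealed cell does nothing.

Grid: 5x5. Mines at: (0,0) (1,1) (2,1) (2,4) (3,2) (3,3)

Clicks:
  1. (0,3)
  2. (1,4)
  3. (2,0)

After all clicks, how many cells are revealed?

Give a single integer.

Click 1 (0,3) count=0: revealed 6 new [(0,2) (0,3) (0,4) (1,2) (1,3) (1,4)] -> total=6
Click 2 (1,4) count=1: revealed 0 new [(none)] -> total=6
Click 3 (2,0) count=2: revealed 1 new [(2,0)] -> total=7

Answer: 7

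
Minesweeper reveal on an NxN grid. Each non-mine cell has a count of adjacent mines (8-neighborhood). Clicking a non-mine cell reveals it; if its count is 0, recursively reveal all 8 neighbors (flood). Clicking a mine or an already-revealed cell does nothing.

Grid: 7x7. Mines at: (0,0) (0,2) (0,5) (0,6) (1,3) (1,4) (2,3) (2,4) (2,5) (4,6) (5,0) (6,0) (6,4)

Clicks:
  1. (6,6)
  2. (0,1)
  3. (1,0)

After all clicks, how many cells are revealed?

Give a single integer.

Click 1 (6,6) count=0: revealed 4 new [(5,5) (5,6) (6,5) (6,6)] -> total=4
Click 2 (0,1) count=2: revealed 1 new [(0,1)] -> total=5
Click 3 (1,0) count=1: revealed 1 new [(1,0)] -> total=6

Answer: 6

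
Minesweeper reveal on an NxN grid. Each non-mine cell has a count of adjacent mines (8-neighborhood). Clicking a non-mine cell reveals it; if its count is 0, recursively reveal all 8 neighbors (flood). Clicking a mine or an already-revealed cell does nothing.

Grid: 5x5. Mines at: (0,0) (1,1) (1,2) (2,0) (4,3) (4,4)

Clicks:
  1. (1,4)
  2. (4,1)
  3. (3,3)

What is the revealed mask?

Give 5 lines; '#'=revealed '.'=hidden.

Answer: ...##
...##
...##
#####
###..

Derivation:
Click 1 (1,4) count=0: revealed 8 new [(0,3) (0,4) (1,3) (1,4) (2,3) (2,4) (3,3) (3,4)] -> total=8
Click 2 (4,1) count=0: revealed 6 new [(3,0) (3,1) (3,2) (4,0) (4,1) (4,2)] -> total=14
Click 3 (3,3) count=2: revealed 0 new [(none)] -> total=14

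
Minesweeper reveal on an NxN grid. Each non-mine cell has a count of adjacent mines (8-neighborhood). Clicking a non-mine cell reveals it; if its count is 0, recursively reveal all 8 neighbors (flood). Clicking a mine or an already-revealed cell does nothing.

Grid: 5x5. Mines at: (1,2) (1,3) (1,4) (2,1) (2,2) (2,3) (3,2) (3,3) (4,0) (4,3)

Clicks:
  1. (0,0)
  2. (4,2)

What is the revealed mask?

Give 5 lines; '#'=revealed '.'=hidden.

Answer: ##...
##...
.....
.....
..#..

Derivation:
Click 1 (0,0) count=0: revealed 4 new [(0,0) (0,1) (1,0) (1,1)] -> total=4
Click 2 (4,2) count=3: revealed 1 new [(4,2)] -> total=5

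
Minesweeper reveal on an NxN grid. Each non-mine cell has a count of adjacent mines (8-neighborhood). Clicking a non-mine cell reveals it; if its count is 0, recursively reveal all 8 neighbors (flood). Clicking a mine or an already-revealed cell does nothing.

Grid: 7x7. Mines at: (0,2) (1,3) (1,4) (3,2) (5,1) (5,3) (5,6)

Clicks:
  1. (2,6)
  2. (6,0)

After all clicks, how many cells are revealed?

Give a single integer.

Answer: 17

Derivation:
Click 1 (2,6) count=0: revealed 16 new [(0,5) (0,6) (1,5) (1,6) (2,3) (2,4) (2,5) (2,6) (3,3) (3,4) (3,5) (3,6) (4,3) (4,4) (4,5) (4,6)] -> total=16
Click 2 (6,0) count=1: revealed 1 new [(6,0)] -> total=17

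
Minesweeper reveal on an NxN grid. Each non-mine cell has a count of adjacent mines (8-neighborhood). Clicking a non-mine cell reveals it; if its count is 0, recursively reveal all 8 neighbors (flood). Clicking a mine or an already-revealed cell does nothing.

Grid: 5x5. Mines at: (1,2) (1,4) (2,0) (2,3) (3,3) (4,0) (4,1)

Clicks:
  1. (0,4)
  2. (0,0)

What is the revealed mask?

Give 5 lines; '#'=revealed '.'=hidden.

Answer: ##..#
##...
.....
.....
.....

Derivation:
Click 1 (0,4) count=1: revealed 1 new [(0,4)] -> total=1
Click 2 (0,0) count=0: revealed 4 new [(0,0) (0,1) (1,0) (1,1)] -> total=5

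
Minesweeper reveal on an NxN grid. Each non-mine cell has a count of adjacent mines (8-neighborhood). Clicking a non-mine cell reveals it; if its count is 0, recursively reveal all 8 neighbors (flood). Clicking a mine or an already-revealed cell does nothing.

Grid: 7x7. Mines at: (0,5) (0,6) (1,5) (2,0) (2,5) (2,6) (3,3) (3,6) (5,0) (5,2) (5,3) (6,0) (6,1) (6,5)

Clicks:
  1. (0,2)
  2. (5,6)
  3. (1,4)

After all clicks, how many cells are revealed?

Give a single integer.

Click 1 (0,2) count=0: revealed 14 new [(0,0) (0,1) (0,2) (0,3) (0,4) (1,0) (1,1) (1,2) (1,3) (1,4) (2,1) (2,2) (2,3) (2,4)] -> total=14
Click 2 (5,6) count=1: revealed 1 new [(5,6)] -> total=15
Click 3 (1,4) count=3: revealed 0 new [(none)] -> total=15

Answer: 15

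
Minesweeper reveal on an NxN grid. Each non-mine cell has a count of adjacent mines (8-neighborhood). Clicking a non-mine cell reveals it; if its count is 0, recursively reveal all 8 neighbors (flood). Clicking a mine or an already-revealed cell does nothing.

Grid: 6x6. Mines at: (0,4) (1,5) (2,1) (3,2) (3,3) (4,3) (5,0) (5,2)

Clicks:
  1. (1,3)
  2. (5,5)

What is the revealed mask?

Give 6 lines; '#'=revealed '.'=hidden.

Answer: ......
...#..
....##
....##
....##
....##

Derivation:
Click 1 (1,3) count=1: revealed 1 new [(1,3)] -> total=1
Click 2 (5,5) count=0: revealed 8 new [(2,4) (2,5) (3,4) (3,5) (4,4) (4,5) (5,4) (5,5)] -> total=9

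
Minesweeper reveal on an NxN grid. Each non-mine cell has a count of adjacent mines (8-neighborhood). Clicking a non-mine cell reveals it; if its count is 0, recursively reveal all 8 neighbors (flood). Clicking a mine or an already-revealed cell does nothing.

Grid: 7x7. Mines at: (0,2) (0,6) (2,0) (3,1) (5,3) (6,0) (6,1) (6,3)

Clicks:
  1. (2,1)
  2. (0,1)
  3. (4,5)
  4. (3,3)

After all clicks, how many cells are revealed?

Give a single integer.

Answer: 31

Derivation:
Click 1 (2,1) count=2: revealed 1 new [(2,1)] -> total=1
Click 2 (0,1) count=1: revealed 1 new [(0,1)] -> total=2
Click 3 (4,5) count=0: revealed 29 new [(0,3) (0,4) (0,5) (1,2) (1,3) (1,4) (1,5) (1,6) (2,2) (2,3) (2,4) (2,5) (2,6) (3,2) (3,3) (3,4) (3,5) (3,6) (4,2) (4,3) (4,4) (4,5) (4,6) (5,4) (5,5) (5,6) (6,4) (6,5) (6,6)] -> total=31
Click 4 (3,3) count=0: revealed 0 new [(none)] -> total=31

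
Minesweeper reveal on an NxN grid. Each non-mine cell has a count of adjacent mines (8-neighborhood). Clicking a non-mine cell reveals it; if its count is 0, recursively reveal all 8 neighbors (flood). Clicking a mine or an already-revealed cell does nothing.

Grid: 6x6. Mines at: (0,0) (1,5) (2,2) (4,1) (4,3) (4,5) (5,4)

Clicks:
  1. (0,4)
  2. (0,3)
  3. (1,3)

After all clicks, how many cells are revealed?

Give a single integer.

Click 1 (0,4) count=1: revealed 1 new [(0,4)] -> total=1
Click 2 (0,3) count=0: revealed 7 new [(0,1) (0,2) (0,3) (1,1) (1,2) (1,3) (1,4)] -> total=8
Click 3 (1,3) count=1: revealed 0 new [(none)] -> total=8

Answer: 8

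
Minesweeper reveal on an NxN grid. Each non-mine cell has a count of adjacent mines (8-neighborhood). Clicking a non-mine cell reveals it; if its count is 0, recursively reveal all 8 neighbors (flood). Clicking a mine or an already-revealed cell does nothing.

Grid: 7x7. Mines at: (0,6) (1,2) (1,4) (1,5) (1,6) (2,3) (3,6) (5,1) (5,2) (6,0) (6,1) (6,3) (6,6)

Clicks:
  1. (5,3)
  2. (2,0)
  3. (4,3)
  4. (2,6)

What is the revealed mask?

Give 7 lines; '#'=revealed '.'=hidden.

Click 1 (5,3) count=2: revealed 1 new [(5,3)] -> total=1
Click 2 (2,0) count=0: revealed 13 new [(0,0) (0,1) (1,0) (1,1) (2,0) (2,1) (2,2) (3,0) (3,1) (3,2) (4,0) (4,1) (4,2)] -> total=14
Click 3 (4,3) count=1: revealed 1 new [(4,3)] -> total=15
Click 4 (2,6) count=3: revealed 1 new [(2,6)] -> total=16

Answer: ##.....
##.....
###...#
###....
####...
...#...
.......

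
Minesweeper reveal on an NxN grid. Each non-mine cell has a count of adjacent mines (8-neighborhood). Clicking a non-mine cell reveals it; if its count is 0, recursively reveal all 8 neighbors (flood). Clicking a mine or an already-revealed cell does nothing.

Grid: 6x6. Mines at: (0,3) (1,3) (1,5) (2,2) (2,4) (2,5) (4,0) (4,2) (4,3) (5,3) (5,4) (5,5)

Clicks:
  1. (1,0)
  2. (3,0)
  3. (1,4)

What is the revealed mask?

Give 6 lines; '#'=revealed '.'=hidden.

Click 1 (1,0) count=0: revealed 10 new [(0,0) (0,1) (0,2) (1,0) (1,1) (1,2) (2,0) (2,1) (3,0) (3,1)] -> total=10
Click 2 (3,0) count=1: revealed 0 new [(none)] -> total=10
Click 3 (1,4) count=5: revealed 1 new [(1,4)] -> total=11

Answer: ###...
###.#.
##....
##....
......
......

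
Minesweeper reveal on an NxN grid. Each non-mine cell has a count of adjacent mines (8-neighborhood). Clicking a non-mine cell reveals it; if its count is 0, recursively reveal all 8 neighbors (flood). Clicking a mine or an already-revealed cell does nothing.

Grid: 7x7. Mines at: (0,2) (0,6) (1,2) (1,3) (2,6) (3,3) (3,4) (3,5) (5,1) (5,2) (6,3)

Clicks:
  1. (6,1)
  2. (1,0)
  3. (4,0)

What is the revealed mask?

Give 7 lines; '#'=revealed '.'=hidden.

Answer: ##.....
##.....
###....
###....
###....
.......
.#.....

Derivation:
Click 1 (6,1) count=2: revealed 1 new [(6,1)] -> total=1
Click 2 (1,0) count=0: revealed 13 new [(0,0) (0,1) (1,0) (1,1) (2,0) (2,1) (2,2) (3,0) (3,1) (3,2) (4,0) (4,1) (4,2)] -> total=14
Click 3 (4,0) count=1: revealed 0 new [(none)] -> total=14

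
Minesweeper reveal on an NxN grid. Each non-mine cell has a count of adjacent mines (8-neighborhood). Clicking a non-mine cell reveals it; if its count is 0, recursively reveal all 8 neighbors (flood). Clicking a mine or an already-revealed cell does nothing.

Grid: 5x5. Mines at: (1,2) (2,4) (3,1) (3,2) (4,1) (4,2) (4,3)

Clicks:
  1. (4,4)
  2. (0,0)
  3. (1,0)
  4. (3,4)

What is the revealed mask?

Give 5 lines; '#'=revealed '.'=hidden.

Click 1 (4,4) count=1: revealed 1 new [(4,4)] -> total=1
Click 2 (0,0) count=0: revealed 6 new [(0,0) (0,1) (1,0) (1,1) (2,0) (2,1)] -> total=7
Click 3 (1,0) count=0: revealed 0 new [(none)] -> total=7
Click 4 (3,4) count=2: revealed 1 new [(3,4)] -> total=8

Answer: ##...
##...
##...
....#
....#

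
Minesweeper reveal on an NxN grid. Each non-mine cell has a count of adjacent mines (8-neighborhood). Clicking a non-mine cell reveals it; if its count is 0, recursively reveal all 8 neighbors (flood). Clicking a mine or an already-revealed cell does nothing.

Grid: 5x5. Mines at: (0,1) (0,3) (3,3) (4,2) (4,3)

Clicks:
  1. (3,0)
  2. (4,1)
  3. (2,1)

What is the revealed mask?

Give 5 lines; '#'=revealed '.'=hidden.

Click 1 (3,0) count=0: revealed 11 new [(1,0) (1,1) (1,2) (2,0) (2,1) (2,2) (3,0) (3,1) (3,2) (4,0) (4,1)] -> total=11
Click 2 (4,1) count=1: revealed 0 new [(none)] -> total=11
Click 3 (2,1) count=0: revealed 0 new [(none)] -> total=11

Answer: .....
###..
###..
###..
##...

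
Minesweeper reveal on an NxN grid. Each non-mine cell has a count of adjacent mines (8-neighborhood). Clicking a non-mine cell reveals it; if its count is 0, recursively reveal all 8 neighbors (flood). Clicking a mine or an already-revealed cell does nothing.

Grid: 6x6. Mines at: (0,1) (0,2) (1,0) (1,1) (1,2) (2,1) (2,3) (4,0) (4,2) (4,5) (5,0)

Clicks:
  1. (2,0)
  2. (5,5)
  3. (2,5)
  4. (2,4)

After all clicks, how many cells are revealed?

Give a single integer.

Answer: 12

Derivation:
Click 1 (2,0) count=3: revealed 1 new [(2,0)] -> total=1
Click 2 (5,5) count=1: revealed 1 new [(5,5)] -> total=2
Click 3 (2,5) count=0: revealed 10 new [(0,3) (0,4) (0,5) (1,3) (1,4) (1,5) (2,4) (2,5) (3,4) (3,5)] -> total=12
Click 4 (2,4) count=1: revealed 0 new [(none)] -> total=12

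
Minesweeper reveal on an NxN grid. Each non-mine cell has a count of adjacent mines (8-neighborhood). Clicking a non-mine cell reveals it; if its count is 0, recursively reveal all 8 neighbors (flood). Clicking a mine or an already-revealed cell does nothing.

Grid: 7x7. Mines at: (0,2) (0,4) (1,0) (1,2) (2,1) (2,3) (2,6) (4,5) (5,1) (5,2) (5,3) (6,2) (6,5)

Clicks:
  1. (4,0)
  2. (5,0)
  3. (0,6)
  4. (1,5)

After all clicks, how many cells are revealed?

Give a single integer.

Answer: 6

Derivation:
Click 1 (4,0) count=1: revealed 1 new [(4,0)] -> total=1
Click 2 (5,0) count=1: revealed 1 new [(5,0)] -> total=2
Click 3 (0,6) count=0: revealed 4 new [(0,5) (0,6) (1,5) (1,6)] -> total=6
Click 4 (1,5) count=2: revealed 0 new [(none)] -> total=6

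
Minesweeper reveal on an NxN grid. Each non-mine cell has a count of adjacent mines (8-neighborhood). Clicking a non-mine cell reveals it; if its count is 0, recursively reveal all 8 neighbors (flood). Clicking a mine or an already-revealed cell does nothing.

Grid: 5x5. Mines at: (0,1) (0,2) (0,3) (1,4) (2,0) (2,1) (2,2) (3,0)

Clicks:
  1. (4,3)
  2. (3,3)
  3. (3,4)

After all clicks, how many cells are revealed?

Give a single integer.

Answer: 10

Derivation:
Click 1 (4,3) count=0: revealed 10 new [(2,3) (2,4) (3,1) (3,2) (3,3) (3,4) (4,1) (4,2) (4,3) (4,4)] -> total=10
Click 2 (3,3) count=1: revealed 0 new [(none)] -> total=10
Click 3 (3,4) count=0: revealed 0 new [(none)] -> total=10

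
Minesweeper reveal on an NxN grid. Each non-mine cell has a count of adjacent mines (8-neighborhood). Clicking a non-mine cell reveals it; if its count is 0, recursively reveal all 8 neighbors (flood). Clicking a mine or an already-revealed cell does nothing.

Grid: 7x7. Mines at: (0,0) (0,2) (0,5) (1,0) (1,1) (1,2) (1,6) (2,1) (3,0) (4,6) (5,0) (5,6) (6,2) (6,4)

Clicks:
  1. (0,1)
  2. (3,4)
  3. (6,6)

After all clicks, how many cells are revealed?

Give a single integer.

Answer: 24

Derivation:
Click 1 (0,1) count=5: revealed 1 new [(0,1)] -> total=1
Click 2 (3,4) count=0: revealed 22 new [(1,3) (1,4) (1,5) (2,2) (2,3) (2,4) (2,5) (3,1) (3,2) (3,3) (3,4) (3,5) (4,1) (4,2) (4,3) (4,4) (4,5) (5,1) (5,2) (5,3) (5,4) (5,5)] -> total=23
Click 3 (6,6) count=1: revealed 1 new [(6,6)] -> total=24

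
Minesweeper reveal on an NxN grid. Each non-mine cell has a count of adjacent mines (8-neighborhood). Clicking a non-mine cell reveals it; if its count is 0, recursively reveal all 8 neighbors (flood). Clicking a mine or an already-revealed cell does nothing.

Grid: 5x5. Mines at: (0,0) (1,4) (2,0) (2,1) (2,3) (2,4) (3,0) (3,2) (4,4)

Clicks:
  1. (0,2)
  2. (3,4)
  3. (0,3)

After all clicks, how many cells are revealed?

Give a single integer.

Answer: 7

Derivation:
Click 1 (0,2) count=0: revealed 6 new [(0,1) (0,2) (0,3) (1,1) (1,2) (1,3)] -> total=6
Click 2 (3,4) count=3: revealed 1 new [(3,4)] -> total=7
Click 3 (0,3) count=1: revealed 0 new [(none)] -> total=7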